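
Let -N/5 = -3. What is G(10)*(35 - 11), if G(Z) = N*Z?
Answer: 3600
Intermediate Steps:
N = 15 (N = -5*(-3) = 15)
G(Z) = 15*Z
G(10)*(35 - 11) = (15*10)*(35 - 11) = 150*24 = 3600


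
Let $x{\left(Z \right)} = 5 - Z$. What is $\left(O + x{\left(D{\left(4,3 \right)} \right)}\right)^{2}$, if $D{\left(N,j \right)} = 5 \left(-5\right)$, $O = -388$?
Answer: $128164$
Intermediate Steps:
$D{\left(N,j \right)} = -25$
$\left(O + x{\left(D{\left(4,3 \right)} \right)}\right)^{2} = \left(-388 + \left(5 - -25\right)\right)^{2} = \left(-388 + \left(5 + 25\right)\right)^{2} = \left(-388 + 30\right)^{2} = \left(-358\right)^{2} = 128164$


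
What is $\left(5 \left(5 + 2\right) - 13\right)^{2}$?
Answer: $484$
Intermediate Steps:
$\left(5 \left(5 + 2\right) - 13\right)^{2} = \left(5 \cdot 7 - 13\right)^{2} = \left(35 - 13\right)^{2} = 22^{2} = 484$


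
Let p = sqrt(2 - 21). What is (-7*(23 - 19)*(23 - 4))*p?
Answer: -532*I*sqrt(19) ≈ -2318.9*I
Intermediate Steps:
p = I*sqrt(19) (p = sqrt(-19) = I*sqrt(19) ≈ 4.3589*I)
(-7*(23 - 19)*(23 - 4))*p = (-7*(23 - 19)*(23 - 4))*(I*sqrt(19)) = (-28*19)*(I*sqrt(19)) = (-7*76)*(I*sqrt(19)) = -532*I*sqrt(19)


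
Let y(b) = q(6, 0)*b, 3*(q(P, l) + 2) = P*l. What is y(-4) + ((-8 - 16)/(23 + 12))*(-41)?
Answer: 1264/35 ≈ 36.114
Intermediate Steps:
q(P, l) = -2 + P*l/3 (q(P, l) = -2 + (P*l)/3 = -2 + P*l/3)
y(b) = -2*b (y(b) = (-2 + (1/3)*6*0)*b = (-2 + 0)*b = -2*b)
y(-4) + ((-8 - 16)/(23 + 12))*(-41) = -2*(-4) + ((-8 - 16)/(23 + 12))*(-41) = 8 - 24/35*(-41) = 8 + 984/35 = 1264/35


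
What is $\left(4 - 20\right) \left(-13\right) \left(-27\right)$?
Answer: $-5616$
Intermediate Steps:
$\left(4 - 20\right) \left(-13\right) \left(-27\right) = \left(-16\right) \left(-13\right) \left(-27\right) = 208 \left(-27\right) = -5616$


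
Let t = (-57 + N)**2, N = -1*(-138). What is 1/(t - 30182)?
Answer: -1/23621 ≈ -4.2335e-5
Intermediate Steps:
N = 138
t = 6561 (t = (-57 + 138)**2 = 81**2 = 6561)
1/(t - 30182) = 1/(6561 - 30182) = 1/(-23621) = -1/23621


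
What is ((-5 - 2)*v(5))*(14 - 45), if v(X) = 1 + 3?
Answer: 868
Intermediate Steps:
v(X) = 4
((-5 - 2)*v(5))*(14 - 45) = ((-5 - 2)*4)*(14 - 45) = -7*4*(-31) = -28*(-31) = 868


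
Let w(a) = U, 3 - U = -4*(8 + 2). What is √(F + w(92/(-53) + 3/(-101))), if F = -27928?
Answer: 13*I*√165 ≈ 166.99*I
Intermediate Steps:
U = 43 (U = 3 - (-4)*(8 + 2) = 3 - (-4)*10 = 3 - 1*(-40) = 3 + 40 = 43)
w(a) = 43
√(F + w(92/(-53) + 3/(-101))) = √(-27928 + 43) = √(-27885) = 13*I*√165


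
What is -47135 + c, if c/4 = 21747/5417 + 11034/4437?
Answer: -125808385383/2670581 ≈ -47109.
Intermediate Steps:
c = 69450052/2670581 (c = 4*(21747/5417 + 11034/4437) = 4*(21747*(1/5417) + 11034*(1/4437)) = 4*(21747/5417 + 1226/493) = 4*(17362513/2670581) = 69450052/2670581 ≈ 26.006)
-47135 + c = -47135 + 69450052/2670581 = -125808385383/2670581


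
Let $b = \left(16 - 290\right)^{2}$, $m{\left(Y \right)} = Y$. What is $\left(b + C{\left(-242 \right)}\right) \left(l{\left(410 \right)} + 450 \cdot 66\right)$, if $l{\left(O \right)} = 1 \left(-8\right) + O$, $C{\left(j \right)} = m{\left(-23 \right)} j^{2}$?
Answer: $-38286613392$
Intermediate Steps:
$C{\left(j \right)} = - 23 j^{2}$
$l{\left(O \right)} = -8 + O$
$b = 75076$ ($b = \left(-274\right)^{2} = 75076$)
$\left(b + C{\left(-242 \right)}\right) \left(l{\left(410 \right)} + 450 \cdot 66\right) = \left(75076 - 23 \left(-242\right)^{2}\right) \left(\left(-8 + 410\right) + 450 \cdot 66\right) = \left(75076 - 1346972\right) \left(402 + 29700\right) = \left(75076 - 1346972\right) 30102 = \left(-1271896\right) 30102 = -38286613392$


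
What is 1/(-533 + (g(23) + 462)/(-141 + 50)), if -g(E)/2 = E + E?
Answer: -91/48873 ≈ -0.0018620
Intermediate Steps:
g(E) = -4*E (g(E) = -2*(E + E) = -4*E)
1/(-533 + (g(23) + 462)/(-141 + 50)) = 1/(-533 + (-4*23 + 462)/(-141 + 50)) = 1/(-533 + (-92 + 462)/(-91)) = 1/(-533 + 370*(-1/91)) = 1/(-533 - 370/91) = 1/(-48873/91) = -91/48873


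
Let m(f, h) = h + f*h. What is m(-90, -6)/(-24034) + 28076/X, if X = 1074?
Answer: 168551267/6453129 ≈ 26.119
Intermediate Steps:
m(-90, -6)/(-24034) + 28076/X = -6*(1 - 90)/(-24034) + 28076/1074 = -6*(-89)*(-1/24034) + 28076*(1/1074) = 534*(-1/24034) + 14038/537 = -267/12017 + 14038/537 = 168551267/6453129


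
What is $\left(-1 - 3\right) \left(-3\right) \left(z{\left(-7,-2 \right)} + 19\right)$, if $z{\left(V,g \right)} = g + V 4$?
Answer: $-132$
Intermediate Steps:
$z{\left(V,g \right)} = g + 4 V$
$\left(-1 - 3\right) \left(-3\right) \left(z{\left(-7,-2 \right)} + 19\right) = \left(-1 - 3\right) \left(-3\right) \left(\left(-2 + 4 \left(-7\right)\right) + 19\right) = \left(-4\right) \left(-3\right) \left(\left(-2 - 28\right) + 19\right) = 12 \left(-30 + 19\right) = 12 \left(-11\right) = -132$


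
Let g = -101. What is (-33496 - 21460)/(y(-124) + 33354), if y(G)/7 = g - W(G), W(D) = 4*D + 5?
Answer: -13739/9021 ≈ -1.5230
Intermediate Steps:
W(D) = 5 + 4*D
y(G) = -742 - 28*G (y(G) = 7*(-101 - (5 + 4*G)) = 7*(-101 + (-5 - 4*G)) = 7*(-106 - 4*G) = -742 - 28*G)
(-33496 - 21460)/(y(-124) + 33354) = (-33496 - 21460)/((-742 - 28*(-124)) + 33354) = -54956/((-742 + 3472) + 33354) = -54956/(2730 + 33354) = -54956/36084 = -54956*1/36084 = -13739/9021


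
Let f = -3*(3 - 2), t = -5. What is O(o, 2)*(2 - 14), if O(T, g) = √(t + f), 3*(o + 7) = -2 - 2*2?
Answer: -24*I*√2 ≈ -33.941*I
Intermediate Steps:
f = -3 (f = -3*1 = -3)
o = -9 (o = -7 + (-2 - 2*2)/3 = -7 + (-2 - 4)/3 = -7 + (⅓)*(-6) = -7 - 2 = -9)
O(T, g) = 2*I*√2 (O(T, g) = √(-5 - 3) = √(-8) = 2*I*√2)
O(o, 2)*(2 - 14) = (2*I*√2)*(2 - 14) = (2*I*√2)*(-12) = -24*I*√2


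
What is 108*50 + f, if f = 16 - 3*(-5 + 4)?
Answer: 5419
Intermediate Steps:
f = 19 (f = 16 - 3*(-1) = 16 - 1*(-3) = 16 + 3 = 19)
108*50 + f = 108*50 + 19 = 5400 + 19 = 5419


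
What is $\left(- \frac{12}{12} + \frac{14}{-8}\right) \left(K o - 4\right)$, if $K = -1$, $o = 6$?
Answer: $\frac{55}{2} \approx 27.5$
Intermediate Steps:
$\left(- \frac{12}{12} + \frac{14}{-8}\right) \left(K o - 4\right) = \left(- \frac{12}{12} + \frac{14}{-8}\right) \left(\left(-1\right) 6 - 4\right) = \left(\left(-12\right) \frac{1}{12} + 14 \left(- \frac{1}{8}\right)\right) \left(-6 - 4\right) = \left(-1 - \frac{7}{4}\right) \left(-10\right) = \left(- \frac{11}{4}\right) \left(-10\right) = \frac{55}{2}$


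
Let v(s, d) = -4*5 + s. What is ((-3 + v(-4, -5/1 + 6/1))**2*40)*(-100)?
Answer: -2916000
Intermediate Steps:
v(s, d) = -20 + s
((-3 + v(-4, -5/1 + 6/1))**2*40)*(-100) = ((-3 + (-20 - 4))**2*40)*(-100) = ((-3 - 24)**2*40)*(-100) = ((-27)**2*40)*(-100) = (729*40)*(-100) = 29160*(-100) = -2916000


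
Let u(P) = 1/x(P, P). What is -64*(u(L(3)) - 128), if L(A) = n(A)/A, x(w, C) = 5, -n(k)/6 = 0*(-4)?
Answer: 40896/5 ≈ 8179.2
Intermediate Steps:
n(k) = 0 (n(k) = -0*(-4) = -6*0 = 0)
L(A) = 0 (L(A) = 0/A = 0)
u(P) = ⅕ (u(P) = 1/5 = ⅕)
-64*(u(L(3)) - 128) = -64*(⅕ - 128) = -64*(-639/5) = 40896/5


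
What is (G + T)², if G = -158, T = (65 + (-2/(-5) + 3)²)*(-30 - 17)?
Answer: 8818712464/625 ≈ 1.4110e+7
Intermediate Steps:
T = -89958/25 (T = (65 + (-2*(-⅕) + 3)²)*(-47) = (65 + (⅖ + 3)²)*(-47) = (65 + (17/5)²)*(-47) = (65 + 289/25)*(-47) = (1914/25)*(-47) = -89958/25 ≈ -3598.3)
(G + T)² = (-158 - 89958/25)² = (-93908/25)² = 8818712464/625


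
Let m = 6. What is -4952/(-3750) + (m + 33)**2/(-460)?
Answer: -342583/172500 ≈ -1.9860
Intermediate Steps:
-4952/(-3750) + (m + 33)**2/(-460) = -4952/(-3750) + (6 + 33)**2/(-460) = -4952*(-1/3750) + 39**2*(-1/460) = 2476/1875 + 1521*(-1/460) = 2476/1875 - 1521/460 = -342583/172500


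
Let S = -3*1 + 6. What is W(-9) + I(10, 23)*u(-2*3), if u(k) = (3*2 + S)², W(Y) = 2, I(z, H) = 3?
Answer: 245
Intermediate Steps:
S = 3 (S = -3 + 6 = 3)
u(k) = 81 (u(k) = (3*2 + 3)² = (6 + 3)² = 9² = 81)
W(-9) + I(10, 23)*u(-2*3) = 2 + 3*81 = 2 + 243 = 245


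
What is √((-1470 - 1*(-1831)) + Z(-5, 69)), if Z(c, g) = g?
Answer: √430 ≈ 20.736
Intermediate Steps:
√((-1470 - 1*(-1831)) + Z(-5, 69)) = √((-1470 - 1*(-1831)) + 69) = √((-1470 + 1831) + 69) = √(361 + 69) = √430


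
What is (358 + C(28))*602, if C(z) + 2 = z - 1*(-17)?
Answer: 241402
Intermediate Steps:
C(z) = 15 + z (C(z) = -2 + (z - 1*(-17)) = -2 + (z + 17) = -2 + (17 + z) = 15 + z)
(358 + C(28))*602 = (358 + (15 + 28))*602 = (358 + 43)*602 = 401*602 = 241402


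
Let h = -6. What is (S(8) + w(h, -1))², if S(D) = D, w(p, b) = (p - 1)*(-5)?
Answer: 1849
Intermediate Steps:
w(p, b) = 5 - 5*p (w(p, b) = (-1 + p)*(-5) = 5 - 5*p)
(S(8) + w(h, -1))² = (8 + (5 - 5*(-6)))² = (8 + (5 + 30))² = (8 + 35)² = 43² = 1849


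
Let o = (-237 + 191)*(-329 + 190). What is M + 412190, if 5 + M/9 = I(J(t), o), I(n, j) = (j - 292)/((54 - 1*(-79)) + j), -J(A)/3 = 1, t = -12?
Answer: 2690125333/6527 ≈ 4.1215e+5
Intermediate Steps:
J(A) = -3 (J(A) = -3*1 = -3)
o = 6394 (o = -46*(-139) = 6394)
I(n, j) = (-292 + j)/(133 + j) (I(n, j) = (-292 + j)/((54 + 79) + j) = (-292 + j)/(133 + j))
M = -238797/6527 (M = -45 + 9*((-292 + 6394)/(133 + 6394)) = -45 + 9*(6102/6527) = -45 + 54918/6527 = -238797/6527 ≈ -36.586)
M + 412190 = -238797/6527 + 412190 = 2690125333/6527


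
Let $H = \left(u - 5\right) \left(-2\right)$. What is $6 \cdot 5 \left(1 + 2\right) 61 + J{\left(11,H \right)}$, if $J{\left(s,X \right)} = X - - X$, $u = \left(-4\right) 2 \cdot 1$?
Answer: $5542$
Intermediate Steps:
$u = -8$ ($u = \left(-8\right) 1 = -8$)
$H = 26$ ($H = \left(-8 - 5\right) \left(-2\right) = \left(-13\right) \left(-2\right) = 26$)
$J{\left(s,X \right)} = 2 X$ ($J{\left(s,X \right)} = X + X = 2 X$)
$6 \cdot 5 \left(1 + 2\right) 61 + J{\left(11,H \right)} = 6 \cdot 5 \left(1 + 2\right) 61 + 2 \cdot 26 = 30 \cdot 3 \cdot 61 + 52 = 90 \cdot 61 + 52 = 5490 + 52 = 5542$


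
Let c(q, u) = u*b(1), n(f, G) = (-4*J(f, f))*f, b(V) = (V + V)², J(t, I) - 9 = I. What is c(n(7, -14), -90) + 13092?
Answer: 12732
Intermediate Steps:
J(t, I) = 9 + I
b(V) = 4*V² (b(V) = (2*V)² = 4*V²)
n(f, G) = f*(-36 - 4*f) (n(f, G) = (-4*(9 + f))*f = (-36 - 4*f)*f = f*(-36 - 4*f))
c(q, u) = 4*u (c(q, u) = u*(4*1²) = u*(4*1) = u*4 = 4*u)
c(n(7, -14), -90) + 13092 = 4*(-90) + 13092 = -360 + 13092 = 12732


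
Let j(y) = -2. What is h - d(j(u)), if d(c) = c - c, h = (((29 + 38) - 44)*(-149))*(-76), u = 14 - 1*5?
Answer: 260452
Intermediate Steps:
u = 9 (u = 14 - 5 = 9)
h = 260452 (h = ((67 - 44)*(-149))*(-76) = (23*(-149))*(-76) = -3427*(-76) = 260452)
d(c) = 0
h - d(j(u)) = 260452 - 1*0 = 260452 + 0 = 260452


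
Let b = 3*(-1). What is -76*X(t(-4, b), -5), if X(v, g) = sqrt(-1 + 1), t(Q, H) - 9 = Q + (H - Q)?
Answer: 0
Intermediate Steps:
b = -3
t(Q, H) = 9 + H (t(Q, H) = 9 + (Q + (H - Q)) = 9 + H)
X(v, g) = 0 (X(v, g) = sqrt(0) = 0)
-76*X(t(-4, b), -5) = -76*0 = 0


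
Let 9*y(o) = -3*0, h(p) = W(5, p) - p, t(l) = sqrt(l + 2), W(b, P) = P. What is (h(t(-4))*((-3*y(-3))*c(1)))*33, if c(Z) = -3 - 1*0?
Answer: 0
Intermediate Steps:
c(Z) = -3 (c(Z) = -3 + 0 = -3)
t(l) = sqrt(2 + l)
h(p) = 0 (h(p) = p - p = 0)
y(o) = 0 (y(o) = (-3*0)/9 = (1/9)*0 = 0)
(h(t(-4))*((-3*y(-3))*c(1)))*33 = (0*(-3*0*(-3)))*33 = (0*(0*(-3)))*33 = (0*0)*33 = 0*33 = 0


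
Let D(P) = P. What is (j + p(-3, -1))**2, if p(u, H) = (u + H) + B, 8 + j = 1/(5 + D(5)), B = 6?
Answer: 3481/100 ≈ 34.810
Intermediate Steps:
j = -79/10 (j = -8 + 1/(5 + 5) = -8 + 1/10 = -79/10 ≈ -7.9000)
p(u, H) = 6 + H + u (p(u, H) = (u + H) + 6 = (H + u) + 6 = 6 + H + u)
(j + p(-3, -1))**2 = (-79/10 + (6 - 1 - 3))**2 = (-79/10 + 2)**2 = (-59/10)**2 = 3481/100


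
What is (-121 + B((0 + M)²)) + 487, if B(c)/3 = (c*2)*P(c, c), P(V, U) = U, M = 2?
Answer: 462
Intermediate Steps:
B(c) = 6*c² (B(c) = 3*((c*2)*c) = 3*((2*c)*c) = 3*(2*c²) = 6*c²)
(-121 + B((0 + M)²)) + 487 = (-121 + 6*((0 + 2)²)²) + 487 = (-121 + 6*(2²)²) + 487 = (-121 + 6*4²) + 487 = (-121 + 6*16) + 487 = (-121 + 96) + 487 = -25 + 487 = 462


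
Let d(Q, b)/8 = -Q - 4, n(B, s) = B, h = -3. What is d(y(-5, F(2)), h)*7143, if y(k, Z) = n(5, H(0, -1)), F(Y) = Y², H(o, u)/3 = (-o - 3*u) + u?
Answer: -514296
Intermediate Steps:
H(o, u) = -6*u - 3*o (H(o, u) = 3*((-o - 3*u) + u) = 3*(-o - 2*u) = -6*u - 3*o)
y(k, Z) = 5
d(Q, b) = -32 - 8*Q (d(Q, b) = 8*(-Q - 4) = 8*(-4 - Q) = -32 - 8*Q)
d(y(-5, F(2)), h)*7143 = (-32 - 8*5)*7143 = (-32 - 40)*7143 = -72*7143 = -514296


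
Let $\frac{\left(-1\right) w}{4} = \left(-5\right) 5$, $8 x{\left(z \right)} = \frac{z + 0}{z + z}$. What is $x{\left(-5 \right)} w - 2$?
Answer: $\frac{17}{4} \approx 4.25$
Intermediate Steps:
$x{\left(z \right)} = \frac{1}{16}$ ($x{\left(z \right)} = \frac{\left(z + 0\right) \frac{1}{z + z}}{8} = \frac{z \frac{1}{2 z}}{8} = \frac{1}{8} \cdot \frac{1}{2} = \frac{1}{16}$)
$w = 100$ ($w = - 4 \left(\left(-5\right) 5\right) = \left(-4\right) \left(-25\right) = 100$)
$x{\left(-5 \right)} w - 2 = \frac{1}{16} \cdot 100 - 2 = \frac{25}{4} - 2 = \frac{17}{4}$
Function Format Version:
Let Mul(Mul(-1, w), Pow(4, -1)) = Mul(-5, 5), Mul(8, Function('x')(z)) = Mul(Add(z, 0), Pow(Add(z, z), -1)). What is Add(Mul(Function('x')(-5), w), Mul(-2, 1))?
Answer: Rational(17, 4) ≈ 4.2500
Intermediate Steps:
Function('x')(z) = Rational(1, 16) (Function('x')(z) = Mul(Rational(1, 8), Mul(Add(z, 0), Pow(Add(z, z), -1))) = Mul(Rational(1, 8), Mul(z, Pow(Mul(2, z), -1))) = Mul(Rational(1, 8), Mul(z, Mul(Rational(1, 2), Pow(z, -1)))) = Mul(Rational(1, 8), Rational(1, 2)) = Rational(1, 16))
w = 100 (w = Mul(-4, Mul(-5, 5)) = Mul(-4, -25) = 100)
Add(Mul(Function('x')(-5), w), Mul(-2, 1)) = Add(Mul(Rational(1, 16), 100), Mul(-2, 1)) = Add(Rational(25, 4), -2) = Rational(17, 4)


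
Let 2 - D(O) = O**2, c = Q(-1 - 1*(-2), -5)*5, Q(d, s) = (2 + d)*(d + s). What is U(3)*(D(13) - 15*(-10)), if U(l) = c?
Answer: 1020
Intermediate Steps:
c = -60 (c = ((-1 - 1*(-2))**2 + 2*(-1 - 1*(-2)) + 2*(-5) + (-1 - 1*(-2))*(-5))*5 = ((-1 + 2)**2 + 2*(-1 + 2) - 10 + (-1 + 2)*(-5))*5 = (1**2 + 2*1 - 10 + 1*(-5))*5 = (1 + 2 - 10 - 5)*5 = -12*5 = -60)
D(O) = 2 - O**2
U(l) = -60
U(3)*(D(13) - 15*(-10)) = -60*((2 - 1*13**2) - 15*(-10)) = -60*((2 - 1*169) + 150) = -60*((2 - 169) + 150) = -60*(-167 + 150) = -60*(-17) = 1020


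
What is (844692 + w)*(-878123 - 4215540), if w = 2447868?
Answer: -16771191047280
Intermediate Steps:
(844692 + w)*(-878123 - 4215540) = (844692 + 2447868)*(-878123 - 4215540) = 3292560*(-5093663) = -16771191047280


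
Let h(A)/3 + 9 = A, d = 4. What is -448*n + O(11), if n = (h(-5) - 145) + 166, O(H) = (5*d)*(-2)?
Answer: 9368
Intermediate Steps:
h(A) = -27 + 3*A
O(H) = -40 (O(H) = (5*4)*(-2) = 20*(-2) = -40)
n = -21 (n = ((-27 + 3*(-5)) - 145) + 166 = ((-27 - 15) - 145) + 166 = (-42 - 145) + 166 = -187 + 166 = -21)
-448*n + O(11) = -448*(-21) - 40 = 9408 - 40 = 9368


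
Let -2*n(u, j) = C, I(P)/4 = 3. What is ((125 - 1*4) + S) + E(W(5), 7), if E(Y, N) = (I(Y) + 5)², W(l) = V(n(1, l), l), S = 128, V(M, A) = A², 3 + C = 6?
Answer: 538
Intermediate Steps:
C = 3 (C = -3 + 6 = 3)
I(P) = 12 (I(P) = 4*3 = 12)
n(u, j) = -3/2 (n(u, j) = -½*3 = -3/2)
W(l) = l²
E(Y, N) = 289 (E(Y, N) = (12 + 5)² = 17² = 289)
((125 - 1*4) + S) + E(W(5), 7) = ((125 - 1*4) + 128) + 289 = ((125 - 4) + 128) + 289 = (121 + 128) + 289 = 249 + 289 = 538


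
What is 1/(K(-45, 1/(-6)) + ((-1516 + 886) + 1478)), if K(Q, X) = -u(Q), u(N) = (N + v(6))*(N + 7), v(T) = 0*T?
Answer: -1/862 ≈ -0.0011601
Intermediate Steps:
v(T) = 0
u(N) = N*(7 + N) (u(N) = (N + 0)*(N + 7) = N*(7 + N))
K(Q, X) = -Q*(7 + Q)
1/(K(-45, 1/(-6)) + ((-1516 + 886) + 1478)) = 1/(-45*(-7 - 1*(-45)) + ((-1516 + 886) + 1478)) = 1/(-45*(-7 + 45) + (-630 + 1478)) = 1/(-45*38 + 848) = 1/(-1710 + 848) = 1/(-862) = -1/862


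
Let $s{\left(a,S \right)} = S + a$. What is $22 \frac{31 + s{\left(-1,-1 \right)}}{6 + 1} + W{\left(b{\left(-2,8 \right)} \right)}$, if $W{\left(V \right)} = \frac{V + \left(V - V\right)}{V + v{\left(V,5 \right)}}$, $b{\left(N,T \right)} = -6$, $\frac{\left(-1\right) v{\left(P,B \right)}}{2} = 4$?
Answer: $\frac{641}{7} \approx 91.571$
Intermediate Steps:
$v{\left(P,B \right)} = -8$ ($v{\left(P,B \right)} = \left(-2\right) 4 = -8$)
$W{\left(V \right)} = \frac{V}{-8 + V}$ ($W{\left(V \right)} = \frac{V + \left(V - V\right)}{V - 8} = \frac{V + 0}{-8 + V} = \frac{V}{-8 + V}$)
$22 \frac{31 + s{\left(-1,-1 \right)}}{6 + 1} + W{\left(b{\left(-2,8 \right)} \right)} = 22 \frac{31 - 2}{6 + 1} - \frac{6}{-8 - 6} = 22 \frac{31 - 2}{7} - \frac{6}{-14} = 22 \cdot 29 \cdot \frac{1}{7} - - \frac{3}{7} = 22 \cdot \frac{29}{7} + \frac{3}{7} = \frac{638}{7} + \frac{3}{7} = \frac{641}{7}$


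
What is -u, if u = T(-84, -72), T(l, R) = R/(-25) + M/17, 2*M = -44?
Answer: -674/425 ≈ -1.5859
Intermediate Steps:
M = -22 (M = (½)*(-44) = -22)
T(l, R) = -22/17 - R/25 (T(l, R) = R/(-25) - 22/17 = R*(-1/25) - 22*1/17 = -R/25 - 22/17 = -22/17 - R/25)
u = 674/425 (u = -22/17 - 1/25*(-72) = -22/17 + 72/25 = 674/425 ≈ 1.5859)
-u = -1*674/425 = -674/425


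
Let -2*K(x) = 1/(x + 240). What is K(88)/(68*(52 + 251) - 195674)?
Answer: 1/114845920 ≈ 8.7073e-9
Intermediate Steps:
K(x) = -1/(2*(240 + x)) (K(x) = -1/(2*(x + 240)) = -1/(2*(240 + x)))
K(88)/(68*(52 + 251) - 195674) = (-1/(480 + 2*88))/(68*(52 + 251) - 195674) = (-1/(480 + 176))/(68*303 - 195674) = (-1/656)/(20604 - 195674) = -1*1/656/(-175070) = -1/656*(-1/175070) = 1/114845920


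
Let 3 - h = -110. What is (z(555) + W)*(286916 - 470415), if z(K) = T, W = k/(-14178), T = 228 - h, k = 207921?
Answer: -87012106317/4726 ≈ -1.8411e+7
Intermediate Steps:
h = 113 (h = 3 - 1*(-110) = 3 + 110 = 113)
T = 115 (T = 228 - 1*113 = 228 - 113 = 115)
W = -69307/4726 (W = 207921/(-14178) = 207921*(-1/14178) = -69307/4726 ≈ -14.665)
z(K) = 115
(z(555) + W)*(286916 - 470415) = (115 - 69307/4726)*(286916 - 470415) = (474183/4726)*(-183499) = -87012106317/4726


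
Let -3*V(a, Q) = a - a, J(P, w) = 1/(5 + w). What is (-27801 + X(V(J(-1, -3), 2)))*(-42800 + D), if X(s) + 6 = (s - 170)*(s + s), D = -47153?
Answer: 2501323071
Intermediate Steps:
V(a, Q) = 0 (V(a, Q) = -(a - a)/3 = -⅓*0 = 0)
X(s) = -6 + 2*s*(-170 + s) (X(s) = -6 + (s - 170)*(s + s) = -6 + (-170 + s)*(2*s) = -6 + 2*s*(-170 + s))
(-27801 + X(V(J(-1, -3), 2)))*(-42800 + D) = (-27801 + (-6 - 340*0 + 2*0²))*(-42800 - 47153) = (-27801 + (-6 + 0 + 2*0))*(-89953) = (-27801 + (-6 + 0 + 0))*(-89953) = (-27801 - 6)*(-89953) = -27807*(-89953) = 2501323071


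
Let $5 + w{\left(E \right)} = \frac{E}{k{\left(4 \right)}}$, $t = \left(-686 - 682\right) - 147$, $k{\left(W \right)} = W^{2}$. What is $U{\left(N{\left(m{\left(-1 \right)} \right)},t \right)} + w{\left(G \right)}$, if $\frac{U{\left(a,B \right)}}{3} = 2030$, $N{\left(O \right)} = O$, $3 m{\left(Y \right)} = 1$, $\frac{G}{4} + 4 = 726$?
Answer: $\frac{12531}{2} \approx 6265.5$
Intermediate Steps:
$G = 2888$ ($G = -16 + 4 \cdot 726 = -16 + 2904 = 2888$)
$m{\left(Y \right)} = \frac{1}{3}$ ($m{\left(Y \right)} = \frac{1}{3} \cdot 1 = \frac{1}{3}$)
$t = -1515$ ($t = -1368 - 147 = -1515$)
$U{\left(a,B \right)} = 6090$ ($U{\left(a,B \right)} = 3 \cdot 2030 = 6090$)
$w{\left(E \right)} = -5 + \frac{E}{16}$ ($w{\left(E \right)} = -5 + \frac{E}{4^{2}} = -5 + \frac{E}{16}$)
$U{\left(N{\left(m{\left(-1 \right)} \right)},t \right)} + w{\left(G \right)} = 6090 + \left(-5 + \frac{1}{16} \cdot 2888\right) = 6090 + \left(-5 + \frac{361}{2}\right) = 6090 + \frac{351}{2} = \frac{12531}{2}$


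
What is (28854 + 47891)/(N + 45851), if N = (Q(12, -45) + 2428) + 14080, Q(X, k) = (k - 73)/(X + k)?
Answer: 506517/411593 ≈ 1.2306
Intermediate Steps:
Q(X, k) = (-73 + k)/(X + k)
N = 544882/33 (N = ((-73 - 45)/(12 - 45) + 2428) + 14080 = (-118/(-33) + 2428) + 14080 = (-1/33*(-118) + 2428) + 14080 = (118/33 + 2428) + 14080 = 80242/33 + 14080 = 544882/33 ≈ 16512.)
(28854 + 47891)/(N + 45851) = (28854 + 47891)/(544882/33 + 45851) = 76745/(2057965/33) = 76745*(33/2057965) = 506517/411593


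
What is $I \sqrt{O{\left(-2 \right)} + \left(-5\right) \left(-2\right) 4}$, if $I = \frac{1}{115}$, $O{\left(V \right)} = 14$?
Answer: $\frac{3 \sqrt{6}}{115} \approx 0.0639$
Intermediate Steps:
$I = \frac{1}{115} \approx 0.0086956$
$I \sqrt{O{\left(-2 \right)} + \left(-5\right) \left(-2\right) 4} = \frac{\sqrt{14 + \left(-5\right) \left(-2\right) 4}}{115} = \frac{\sqrt{14 + 10 \cdot 4}}{115} = \frac{\sqrt{14 + 40}}{115} = \frac{\sqrt{54}}{115} = \frac{3 \sqrt{6}}{115}$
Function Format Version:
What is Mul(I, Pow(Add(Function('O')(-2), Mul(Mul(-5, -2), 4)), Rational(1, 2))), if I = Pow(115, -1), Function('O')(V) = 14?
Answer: Mul(Rational(3, 115), Pow(6, Rational(1, 2))) ≈ 0.063900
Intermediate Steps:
I = Rational(1, 115) ≈ 0.0086956
Mul(I, Pow(Add(Function('O')(-2), Mul(Mul(-5, -2), 4)), Rational(1, 2))) = Mul(Rational(1, 115), Pow(Add(14, Mul(Mul(-5, -2), 4)), Rational(1, 2))) = Mul(Rational(1, 115), Pow(Add(14, Mul(10, 4)), Rational(1, 2))) = Mul(Rational(1, 115), Pow(Add(14, 40), Rational(1, 2))) = Mul(Rational(1, 115), Pow(54, Rational(1, 2))) = Mul(Rational(1, 115), Mul(3, Pow(6, Rational(1, 2)))) = Mul(Rational(3, 115), Pow(6, Rational(1, 2)))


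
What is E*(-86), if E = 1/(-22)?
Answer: 43/11 ≈ 3.9091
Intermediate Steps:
E = -1/22 ≈ -0.045455
E*(-86) = -1/22*(-86) = 43/11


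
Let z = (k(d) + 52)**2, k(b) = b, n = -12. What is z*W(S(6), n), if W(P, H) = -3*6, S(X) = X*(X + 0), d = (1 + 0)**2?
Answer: -50562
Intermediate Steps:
d = 1 (d = 1**2 = 1)
S(X) = X**2 (S(X) = X*X = X**2)
z = 2809 (z = (1 + 52)**2 = 53**2 = 2809)
W(P, H) = -18
z*W(S(6), n) = 2809*(-18) = -50562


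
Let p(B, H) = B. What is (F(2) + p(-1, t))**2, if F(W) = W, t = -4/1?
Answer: 1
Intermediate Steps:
t = -4 (t = -4*1 = -4)
(F(2) + p(-1, t))**2 = (2 - 1)**2 = 1**2 = 1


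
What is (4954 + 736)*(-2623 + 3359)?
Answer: 4187840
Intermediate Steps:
(4954 + 736)*(-2623 + 3359) = 5690*736 = 4187840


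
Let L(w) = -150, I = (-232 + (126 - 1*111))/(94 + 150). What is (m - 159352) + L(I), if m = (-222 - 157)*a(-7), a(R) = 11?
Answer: -163671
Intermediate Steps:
I = -217/244 (I = (-232 + (126 - 111))/244 = (-232 + 15)*(1/244) = -217*1/244 = -217/244 ≈ -0.88934)
m = -4169 (m = (-222 - 157)*11 = -379*11 = -4169)
(m - 159352) + L(I) = (-4169 - 159352) - 150 = -163521 - 150 = -163671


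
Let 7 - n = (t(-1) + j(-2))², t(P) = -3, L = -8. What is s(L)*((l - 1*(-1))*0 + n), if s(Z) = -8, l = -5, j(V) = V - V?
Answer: 16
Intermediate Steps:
j(V) = 0
n = -2 (n = 7 - (-3 + 0)² = 7 - 1*(-3)² = 7 - 1*9 = 7 - 9 = -2)
s(L)*((l - 1*(-1))*0 + n) = -8*((-5 - 1*(-1))*0 - 2) = -8*((-5 + 1)*0 - 2) = -8*(-4*0 - 2) = -8*(0 - 2) = -8*(-2) = 16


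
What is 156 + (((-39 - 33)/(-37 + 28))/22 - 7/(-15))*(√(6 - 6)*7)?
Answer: 156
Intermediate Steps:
156 + (((-39 - 33)/(-37 + 28))/22 - 7/(-15))*(√(6 - 6)*7) = 156 + (-72/(-9)*(1/22) - 7*(-1/15))*(√0*7) = 156 + (-72*(-⅑)*(1/22) + 7/15)*(0*7) = 156 + (8*(1/22) + 7/15)*0 = 156 + (4/11 + 7/15)*0 = 156 + (137/165)*0 = 156 + 0 = 156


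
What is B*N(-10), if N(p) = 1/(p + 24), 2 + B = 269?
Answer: 267/14 ≈ 19.071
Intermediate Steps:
B = 267 (B = -2 + 269 = 267)
N(p) = 1/(24 + p)
B*N(-10) = 267/(24 - 10) = 267/14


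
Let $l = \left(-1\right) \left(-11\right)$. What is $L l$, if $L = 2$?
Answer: $22$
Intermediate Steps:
$l = 11$
$L l = 2 \cdot 11 = 22$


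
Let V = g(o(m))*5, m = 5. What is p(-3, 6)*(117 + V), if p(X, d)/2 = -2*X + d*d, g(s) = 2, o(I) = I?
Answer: 10668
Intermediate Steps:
p(X, d) = -4*X + 2*d² (p(X, d) = 2*(-2*X + d*d) = 2*(-2*X + d²) = 2*(d² - 2*X) = -4*X + 2*d²)
V = 10 (V = 2*5 = 10)
p(-3, 6)*(117 + V) = (-4*(-3) + 2*6²)*(117 + 10) = (12 + 2*36)*127 = (12 + 72)*127 = 84*127 = 10668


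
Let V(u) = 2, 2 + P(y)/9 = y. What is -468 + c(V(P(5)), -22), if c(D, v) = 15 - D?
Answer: -455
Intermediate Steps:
P(y) = -18 + 9*y
-468 + c(V(P(5)), -22) = -468 + (15 - 1*2) = -468 + (15 - 2) = -468 + 13 = -455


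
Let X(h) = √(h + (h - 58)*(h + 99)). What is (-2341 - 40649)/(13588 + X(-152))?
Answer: -97358020/30770461 + 7165*√10978/30770461 ≈ -3.1396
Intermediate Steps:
X(h) = √(h + (-58 + h)*(99 + h))
(-2341 - 40649)/(13588 + X(-152)) = (-2341 - 40649)/(13588 + √(-5742 + (-152)² + 42*(-152))) = -42990/(13588 + √(-5742 + 23104 - 6384)) = -42990/(13588 + √10978)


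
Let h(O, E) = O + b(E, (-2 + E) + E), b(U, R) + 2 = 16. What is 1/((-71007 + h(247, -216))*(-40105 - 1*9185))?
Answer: 1/3487070340 ≈ 2.8677e-10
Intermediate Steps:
b(U, R) = 14 (b(U, R) = -2 + 16 = 14)
h(O, E) = 14 + O (h(O, E) = O + 14 = 14 + O)
1/((-71007 + h(247, -216))*(-40105 - 1*9185)) = 1/((-71007 + (14 + 247))*(-40105 - 1*9185)) = 1/((-71007 + 261)*(-40105 - 9185)) = 1/(-70746*(-49290)) = -1/70746*(-1/49290) = 1/3487070340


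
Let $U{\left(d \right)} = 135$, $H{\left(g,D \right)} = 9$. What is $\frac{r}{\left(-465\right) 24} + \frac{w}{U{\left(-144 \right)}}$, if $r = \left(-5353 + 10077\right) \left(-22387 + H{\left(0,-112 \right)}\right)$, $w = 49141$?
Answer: $\frac{41165998}{4185} \approx 9836.6$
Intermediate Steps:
$r = -105713672$ ($r = \left(-5353 + 10077\right) \left(-22387 + 9\right) = 4724 \left(-22378\right) = -105713672$)
$\frac{r}{\left(-465\right) 24} + \frac{w}{U{\left(-144 \right)}} = - \frac{105713672}{\left(-465\right) 24} + \frac{49141}{135} = - \frac{105713672}{-11160} + 49141 \cdot \frac{1}{135} = \left(-105713672\right) \left(- \frac{1}{11160}\right) + \frac{49141}{135} = \frac{13214209}{1395} + \frac{49141}{135} = \frac{41165998}{4185}$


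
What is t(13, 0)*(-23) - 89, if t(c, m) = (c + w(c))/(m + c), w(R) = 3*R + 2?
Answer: -2399/13 ≈ -184.54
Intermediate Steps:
w(R) = 2 + 3*R
t(c, m) = (2 + 4*c)/(c + m) (t(c, m) = (c + (2 + 3*c))/(m + c) = (2 + 4*c)/(c + m))
t(13, 0)*(-23) - 89 = (2*(1 + 2*13)/(13 + 0))*(-23) - 89 = (2*(1 + 26)/13)*(-23) - 89 = (2*(1/13)*27)*(-23) - 89 = (54/13)*(-23) - 89 = -1242/13 - 89 = -2399/13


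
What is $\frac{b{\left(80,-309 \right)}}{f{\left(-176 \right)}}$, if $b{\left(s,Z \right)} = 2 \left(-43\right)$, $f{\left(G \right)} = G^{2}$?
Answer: $- \frac{43}{15488} \approx -0.0027763$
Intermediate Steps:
$b{\left(s,Z \right)} = -86$
$\frac{b{\left(80,-309 \right)}}{f{\left(-176 \right)}} = - \frac{86}{\left(-176\right)^{2}} = - \frac{86}{30976} = \left(-86\right) \frac{1}{30976} = - \frac{43}{15488}$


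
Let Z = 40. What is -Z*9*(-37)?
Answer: 13320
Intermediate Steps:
-Z*9*(-37) = -40*9*(-37) = -360*(-37) = -1*(-13320) = 13320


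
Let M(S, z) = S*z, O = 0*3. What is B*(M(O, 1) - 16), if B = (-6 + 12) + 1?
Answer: -112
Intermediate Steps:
B = 7 (B = 6 + 1 = 7)
O = 0
B*(M(O, 1) - 16) = 7*(0*1 - 16) = 7*(0 - 16) = 7*(-16) = -112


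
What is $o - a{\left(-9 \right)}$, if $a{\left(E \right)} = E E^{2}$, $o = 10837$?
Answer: $11566$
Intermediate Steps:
$a{\left(E \right)} = E^{3}$
$o - a{\left(-9 \right)} = 10837 - \left(-9\right)^{3} = 10837 - -729 = 10837 + 729 = 11566$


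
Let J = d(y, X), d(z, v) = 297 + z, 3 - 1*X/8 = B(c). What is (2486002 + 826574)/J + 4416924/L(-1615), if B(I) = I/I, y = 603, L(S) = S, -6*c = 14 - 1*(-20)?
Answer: 7636548/8075 ≈ 945.70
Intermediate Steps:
c = -17/3 (c = -(14 - 1*(-20))/6 = -(14 + 20)/6 = -1/6*34 = -17/3 ≈ -5.6667)
B(I) = 1
X = 16 (X = 24 - 8*1 = 24 - 8 = 16)
J = 900 (J = 297 + 603 = 900)
(2486002 + 826574)/J + 4416924/L(-1615) = (2486002 + 826574)/900 + 4416924/(-1615) = 3312576*(1/900) + 4416924*(-1/1615) = 92016/25 - 4416924/1615 = 7636548/8075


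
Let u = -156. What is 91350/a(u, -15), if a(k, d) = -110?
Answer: -9135/11 ≈ -830.45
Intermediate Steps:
91350/a(u, -15) = 91350/(-110) = 91350*(-1/110) = -9135/11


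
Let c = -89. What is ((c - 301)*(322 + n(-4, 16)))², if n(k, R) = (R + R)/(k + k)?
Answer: 15380960400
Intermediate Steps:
n(k, R) = R/k (n(k, R) = (2*R)/((2*k)) = (2*R)*(1/(2*k)) = R/k)
((c - 301)*(322 + n(-4, 16)))² = ((-89 - 301)*(322 + 16/(-4)))² = (-390*(322 + 16*(-¼)))² = (-390*(322 - 4))² = (-390*318)² = (-124020)² = 15380960400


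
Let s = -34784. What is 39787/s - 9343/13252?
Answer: -213061059/115239392 ≈ -1.8489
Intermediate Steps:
39787/s - 9343/13252 = 39787/(-34784) - 9343/13252 = 39787*(-1/34784) - 9343*1/13252 = -39787/34784 - 9343/13252 = -213061059/115239392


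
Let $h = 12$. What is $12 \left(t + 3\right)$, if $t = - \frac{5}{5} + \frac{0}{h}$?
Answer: $24$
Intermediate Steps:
$t = -1$ ($t = - \frac{5}{5} + \frac{0}{12} = \left(-5\right) \frac{1}{5} + 0 \cdot \frac{1}{12} = -1 + 0 = -1$)
$12 \left(t + 3\right) = 12 \left(-1 + 3\right) = 12 \cdot 2 = 24$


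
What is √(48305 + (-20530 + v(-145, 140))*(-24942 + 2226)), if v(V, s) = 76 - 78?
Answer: √466453217 ≈ 21598.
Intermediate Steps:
v(V, s) = -2
√(48305 + (-20530 + v(-145, 140))*(-24942 + 2226)) = √(48305 + (-20530 - 2)*(-24942 + 2226)) = √(48305 - 20532*(-22716)) = √(48305 + 466404912) = √466453217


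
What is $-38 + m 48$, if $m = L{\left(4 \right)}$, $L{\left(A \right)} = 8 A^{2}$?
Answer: $6106$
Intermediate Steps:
$m = 128$ ($m = 8 \cdot 4^{2} = 8 \cdot 16 = 128$)
$-38 + m 48 = -38 + 128 \cdot 48 = -38 + 6144 = 6106$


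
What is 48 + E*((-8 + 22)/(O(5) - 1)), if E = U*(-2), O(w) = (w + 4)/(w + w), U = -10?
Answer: -2752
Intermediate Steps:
O(w) = (4 + w)/(2*w) (O(w) = (4 + w)/((2*w)) = (4 + w)*(1/(2*w)) = (4 + w)/(2*w))
E = 20 (E = -10*(-2) = 20)
48 + E*((-8 + 22)/(O(5) - 1)) = 48 + 20*((-8 + 22)/((½)*(4 + 5)/5 - 1)) = 48 + 20*(14/((½)*(⅕)*9 - 1)) = 48 + 20*(14/(9/10 - 1)) = 48 + 20*(14/(-⅒)) = 48 + 20*(14*(-10)) = 48 + 20*(-140) = 48 - 2800 = -2752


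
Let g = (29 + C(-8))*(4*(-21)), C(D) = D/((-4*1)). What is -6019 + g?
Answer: -8623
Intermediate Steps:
C(D) = -D/4 (C(D) = D/(-4) = D*(-¼) = -D/4)
g = -2604 (g = (29 - ¼*(-8))*(4*(-21)) = (29 + 2)*(-84) = 31*(-84) = -2604)
-6019 + g = -6019 - 2604 = -8623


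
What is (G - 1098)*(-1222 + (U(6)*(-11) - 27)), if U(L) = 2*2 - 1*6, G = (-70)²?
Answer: -4665054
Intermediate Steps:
G = 4900
U(L) = -2 (U(L) = 4 - 6 = -2)
(G - 1098)*(-1222 + (U(6)*(-11) - 27)) = (4900 - 1098)*(-1222 + (-2*(-11) - 27)) = 3802*(-1222 + (22 - 27)) = 3802*(-1222 - 5) = 3802*(-1227) = -4665054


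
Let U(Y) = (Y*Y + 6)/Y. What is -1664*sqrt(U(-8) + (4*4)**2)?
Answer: -832*sqrt(989) ≈ -26165.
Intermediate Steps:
U(Y) = (6 + Y**2)/Y (U(Y) = (Y**2 + 6)/Y = (6 + Y**2)/Y)
-1664*sqrt(U(-8) + (4*4)**2) = -1664*sqrt((-8 + 6/(-8)) + (4*4)**2) = -1664*sqrt((-8 + 6*(-1/8)) + 16**2) = -1664*sqrt((-8 - 3/4) + 256) = -1664*sqrt(-35/4 + 256) = -832*sqrt(989)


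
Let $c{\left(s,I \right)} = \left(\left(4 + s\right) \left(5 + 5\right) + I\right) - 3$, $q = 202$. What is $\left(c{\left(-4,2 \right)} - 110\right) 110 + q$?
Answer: $-12008$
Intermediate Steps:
$c{\left(s,I \right)} = 37 + I + 10 s$ ($c{\left(s,I \right)} = \left(\left(4 + s\right) 10 + I\right) - 3 = \left(\left(40 + 10 s\right) + I\right) - 3 = \left(40 + I + 10 s\right) - 3 = 37 + I + 10 s$)
$\left(c{\left(-4,2 \right)} - 110\right) 110 + q = \left(\left(37 + 2 + 10 \left(-4\right)\right) - 110\right) 110 + 202 = \left(\left(37 + 2 - 40\right) - 110\right) 110 + 202 = \left(-1 - 110\right) 110 + 202 = \left(-111\right) 110 + 202 = -12210 + 202 = -12008$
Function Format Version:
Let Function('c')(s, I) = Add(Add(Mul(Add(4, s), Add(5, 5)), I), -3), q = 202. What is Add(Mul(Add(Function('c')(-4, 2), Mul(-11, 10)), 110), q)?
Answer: -12008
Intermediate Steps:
Function('c')(s, I) = Add(37, I, Mul(10, s)) (Function('c')(s, I) = Add(Add(Mul(Add(4, s), 10), I), -3) = Add(Add(Add(40, Mul(10, s)), I), -3) = Add(Add(40, I, Mul(10, s)), -3) = Add(37, I, Mul(10, s)))
Add(Mul(Add(Function('c')(-4, 2), Mul(-11, 10)), 110), q) = Add(Mul(Add(Add(37, 2, Mul(10, -4)), Mul(-11, 10)), 110), 202) = Add(Mul(Add(Add(37, 2, -40), -110), 110), 202) = Add(Mul(Add(-1, -110), 110), 202) = Add(Mul(-111, 110), 202) = Add(-12210, 202) = -12008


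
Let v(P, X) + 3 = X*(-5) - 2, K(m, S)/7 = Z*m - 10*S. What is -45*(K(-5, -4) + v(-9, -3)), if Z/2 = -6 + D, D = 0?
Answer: -31950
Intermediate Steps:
Z = -12 (Z = 2*(-6 + 0) = 2*(-6) = -12)
K(m, S) = -84*m - 70*S (K(m, S) = 7*(-12*m - 10*S) = -84*m - 70*S)
v(P, X) = -5 - 5*X (v(P, X) = -3 + (X*(-5) - 2) = -3 + (-5*X - 2) = -3 + (-2 - 5*X) = -5 - 5*X)
-45*(K(-5, -4) + v(-9, -3)) = -45*((-84*(-5) - 70*(-4)) + (-5 - 5*(-3))) = -45*((420 + 280) + (-5 + 15)) = -45*(700 + 10) = -45*710 = -31950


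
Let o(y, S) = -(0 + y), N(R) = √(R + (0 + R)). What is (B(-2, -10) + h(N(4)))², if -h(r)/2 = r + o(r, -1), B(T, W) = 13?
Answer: 169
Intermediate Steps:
N(R) = √2*√R (N(R) = √(R + R) = √(2*R) = √2*√R)
o(y, S) = -y
h(r) = 0 (h(r) = -2*(r - r) = -2*0 = 0)
(B(-2, -10) + h(N(4)))² = (13 + 0)² = 13² = 169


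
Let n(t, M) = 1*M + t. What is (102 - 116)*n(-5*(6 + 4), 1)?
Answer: 686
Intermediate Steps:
n(t, M) = M + t
(102 - 116)*n(-5*(6 + 4), 1) = (102 - 116)*(1 - 5*(6 + 4)) = -14*(1 - 5*10) = -14*(1 - 50) = -14*(-49) = 686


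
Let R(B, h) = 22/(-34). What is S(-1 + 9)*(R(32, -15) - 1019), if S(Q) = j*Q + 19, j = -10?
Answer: 1057374/17 ≈ 62199.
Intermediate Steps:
R(B, h) = -11/17 (R(B, h) = 22*(-1/34) = -11/17)
S(Q) = 19 - 10*Q (S(Q) = -10*Q + 19 = 19 - 10*Q)
S(-1 + 9)*(R(32, -15) - 1019) = (19 - 10*(-1 + 9))*(-11/17 - 1019) = (19 - 10*8)*(-17334/17) = (19 - 80)*(-17334/17) = -61*(-17334/17) = 1057374/17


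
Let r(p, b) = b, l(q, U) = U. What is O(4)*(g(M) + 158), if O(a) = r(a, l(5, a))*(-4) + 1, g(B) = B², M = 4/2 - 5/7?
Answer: -117345/49 ≈ -2394.8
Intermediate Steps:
M = 9/7 (M = 4*(½) - 5*⅐ = 2 - 5/7 = 9/7 ≈ 1.2857)
O(a) = 1 - 4*a (O(a) = a*(-4) + 1 = -4*a + 1 = 1 - 4*a)
O(4)*(g(M) + 158) = (1 - 4*4)*((9/7)² + 158) = (1 - 16)*(81/49 + 158) = -15*7823/49 = -117345/49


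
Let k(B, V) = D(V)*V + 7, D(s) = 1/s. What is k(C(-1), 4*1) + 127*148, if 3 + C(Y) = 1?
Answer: 18804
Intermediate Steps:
C(Y) = -2 (C(Y) = -3 + 1 = -2)
k(B, V) = 8 (k(B, V) = V/V + 7 = 1 + 7 = 8)
k(C(-1), 4*1) + 127*148 = 8 + 127*148 = 8 + 18796 = 18804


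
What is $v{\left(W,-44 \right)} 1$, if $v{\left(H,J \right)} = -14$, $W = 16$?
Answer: $-14$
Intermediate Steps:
$v{\left(W,-44 \right)} 1 = \left(-14\right) 1 = -14$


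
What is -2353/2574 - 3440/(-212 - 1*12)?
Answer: 10009/693 ≈ 14.443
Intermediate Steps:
-2353/2574 - 3440/(-212 - 1*12) = -2353*1/2574 - 3440/(-212 - 12) = -181/198 - 3440/(-224) = -181/198 - 3440*(-1/224) = -181/198 + 215/14 = 10009/693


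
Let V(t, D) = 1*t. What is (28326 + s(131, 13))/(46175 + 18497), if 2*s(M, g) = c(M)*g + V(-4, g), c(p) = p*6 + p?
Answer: 68569/129344 ≈ 0.53013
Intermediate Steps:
c(p) = 7*p (c(p) = 6*p + p = 7*p)
V(t, D) = t
s(M, g) = -2 + 7*M*g/2 (s(M, g) = ((7*M)*g - 4)/2 = (7*M*g - 4)/2 = (-4 + 7*M*g)/2 = -2 + 7*M*g/2)
(28326 + s(131, 13))/(46175 + 18497) = (28326 + (-2 + (7/2)*131*13))/(46175 + 18497) = (28326 + (-2 + 11921/2))/64672 = (28326 + 11917/2)*(1/64672) = (68569/2)*(1/64672) = 68569/129344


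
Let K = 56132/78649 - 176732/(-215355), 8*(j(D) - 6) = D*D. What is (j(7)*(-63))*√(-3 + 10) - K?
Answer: -25988101928/16937455395 - 6111*√7/8 ≈ -2022.6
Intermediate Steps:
j(D) = 6 + D²/8 (j(D) = 6 + (D*D)/8 = 6 + D²/8)
K = 25988101928/16937455395 (K = 56132*(1/78649) - 176732*(-1/215355) = 56132/78649 + 176732/215355 = 25988101928/16937455395 ≈ 1.5344)
(j(7)*(-63))*√(-3 + 10) - K = ((6 + (⅛)*7²)*(-63))*√(-3 + 10) - 1*25988101928/16937455395 = ((6 + (⅛)*49)*(-63))*√7 - 25988101928/16937455395 = ((6 + 49/8)*(-63))*√7 - 25988101928/16937455395 = ((97/8)*(-63))*√7 - 25988101928/16937455395 = -6111*√7/8 - 25988101928/16937455395 = -25988101928/16937455395 - 6111*√7/8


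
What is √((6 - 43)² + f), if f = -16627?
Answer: I*√15258 ≈ 123.52*I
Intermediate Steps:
√((6 - 43)² + f) = √((6 - 43)² - 16627) = √((-37)² - 16627) = √(1369 - 16627) = √(-15258) = I*√15258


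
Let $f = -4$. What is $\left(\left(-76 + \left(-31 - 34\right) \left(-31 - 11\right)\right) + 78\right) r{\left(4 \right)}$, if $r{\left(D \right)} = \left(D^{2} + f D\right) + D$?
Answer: $10928$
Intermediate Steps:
$r{\left(D \right)} = D^{2} - 3 D$ ($r{\left(D \right)} = \left(D^{2} - 4 D\right) + D = D^{2} - 3 D$)
$\left(\left(-76 + \left(-31 - 34\right) \left(-31 - 11\right)\right) + 78\right) r{\left(4 \right)} = \left(\left(-76 + \left(-31 - 34\right) \left(-31 - 11\right)\right) + 78\right) 4 \left(-3 + 4\right) = \left(\left(-76 - -2730\right) + 78\right) 4 \cdot 1 = \left(\left(-76 + 2730\right) + 78\right) 4 = \left(2654 + 78\right) 4 = 2732 \cdot 4 = 10928$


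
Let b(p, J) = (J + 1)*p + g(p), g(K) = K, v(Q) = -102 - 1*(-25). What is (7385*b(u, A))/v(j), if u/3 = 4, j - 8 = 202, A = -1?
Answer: -12660/11 ≈ -1150.9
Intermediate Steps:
j = 210 (j = 8 + 202 = 210)
v(Q) = -77 (v(Q) = -102 + 25 = -77)
u = 12 (u = 3*4 = 12)
b(p, J) = p + p*(1 + J) (b(p, J) = (J + 1)*p + p = (1 + J)*p + p = p*(1 + J) + p = p + p*(1 + J))
(7385*b(u, A))/v(j) = (7385*(12*(2 - 1)))/(-77) = (7385*(12*1))*(-1/77) = (7385*12)*(-1/77) = 88620*(-1/77) = -12660/11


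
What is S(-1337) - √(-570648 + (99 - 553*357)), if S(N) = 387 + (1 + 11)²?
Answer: 531 - 3*I*√85330 ≈ 531.0 - 876.34*I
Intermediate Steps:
S(N) = 531 (S(N) = 387 + 12² = 387 + 144 = 531)
S(-1337) - √(-570648 + (99 - 553*357)) = 531 - √(-570648 + (99 - 553*357)) = 531 - √(-570648 + (99 - 197421)) = 531 - √(-570648 - 197322) = 531 - √(-767970) = 531 - 3*I*√85330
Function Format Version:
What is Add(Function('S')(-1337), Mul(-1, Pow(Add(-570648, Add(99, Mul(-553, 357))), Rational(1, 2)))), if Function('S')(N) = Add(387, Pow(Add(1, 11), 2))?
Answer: Add(531, Mul(-3, I, Pow(85330, Rational(1, 2)))) ≈ Add(531.00, Mul(-876.34, I))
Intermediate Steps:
Function('S')(N) = 531 (Function('S')(N) = Add(387, Pow(12, 2)) = Add(387, 144) = 531)
Add(Function('S')(-1337), Mul(-1, Pow(Add(-570648, Add(99, Mul(-553, 357))), Rational(1, 2)))) = Add(531, Mul(-1, Pow(Add(-570648, Add(99, Mul(-553, 357))), Rational(1, 2)))) = Add(531, Mul(-1, Pow(Add(-570648, Add(99, -197421)), Rational(1, 2)))) = Add(531, Mul(-1, Pow(Add(-570648, -197322), Rational(1, 2)))) = Add(531, Mul(-1, Pow(-767970, Rational(1, 2)))) = Add(531, Mul(-1, Mul(3, I, Pow(85330, Rational(1, 2))))) = Add(531, Mul(-3, I, Pow(85330, Rational(1, 2))))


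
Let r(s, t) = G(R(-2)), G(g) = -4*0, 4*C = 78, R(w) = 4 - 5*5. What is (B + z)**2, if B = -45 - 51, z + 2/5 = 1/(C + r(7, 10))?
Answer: 352988944/38025 ≈ 9283.1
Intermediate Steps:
R(w) = -21 (R(w) = 4 - 25 = -21)
C = 39/2 (C = (1/4)*78 = 39/2 ≈ 19.500)
G(g) = 0
r(s, t) = 0
z = -68/195 (z = -2/5 + 1/(39/2 + 0) = -2/5 + 1/(39/2) = -2/5 + 2/39 = -68/195 ≈ -0.34872)
B = -96
(B + z)**2 = (-96 - 68/195)**2 = (-18788/195)**2 = 352988944/38025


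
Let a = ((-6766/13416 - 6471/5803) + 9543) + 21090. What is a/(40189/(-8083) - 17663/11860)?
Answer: -28576528683848264125/6027884826639039 ≈ -4740.7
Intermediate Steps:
a = 1192373170675/38926524 (a = ((-6766*1/13416 - 6471*1/5803) + 9543) + 21090 = ((-3383/6708 - 6471/5803) + 9543) + 21090 = (-63039017/38926524 + 9543) + 21090 = 371412779515/38926524 + 21090 = 1192373170675/38926524 ≈ 30631.)
a/(40189/(-8083) - 17663/11860) = 1192373170675/(38926524*(40189/(-8083) - 17663/11860)) = 1192373170675/(38926524*(40189*(-1/8083) - 17663*1/11860)) = 1192373170675/(38926524*(-40189/8083 - 17663/11860)) = 1192373170675/(38926524*(-619411569/95864380)) = (1192373170675/38926524)*(-95864380/619411569) = -28576528683848264125/6027884826639039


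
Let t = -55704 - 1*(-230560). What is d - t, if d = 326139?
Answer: 151283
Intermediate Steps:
t = 174856 (t = -55704 + 230560 = 174856)
d - t = 326139 - 1*174856 = 326139 - 174856 = 151283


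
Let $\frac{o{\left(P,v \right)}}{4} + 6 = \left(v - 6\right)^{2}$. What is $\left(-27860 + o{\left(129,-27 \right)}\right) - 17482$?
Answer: $-41010$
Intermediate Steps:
$o{\left(P,v \right)} = -24 + 4 \left(-6 + v\right)^{2}$ ($o{\left(P,v \right)} = -24 + 4 \left(v - 6\right)^{2} = -24 + 4 \left(-6 + v\right)^{2}$)
$\left(-27860 + o{\left(129,-27 \right)}\right) - 17482 = \left(-27860 - \left(24 - 4 \left(-6 - 27\right)^{2}\right)\right) - 17482 = \left(-27860 - \left(24 - 4 \left(-33\right)^{2}\right)\right) - 17482 = \left(-27860 + \left(-24 + 4 \cdot 1089\right)\right) - 17482 = \left(-27860 + \left(-24 + 4356\right)\right) - 17482 = \left(-27860 + 4332\right) - 17482 = -23528 - 17482 = -41010$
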